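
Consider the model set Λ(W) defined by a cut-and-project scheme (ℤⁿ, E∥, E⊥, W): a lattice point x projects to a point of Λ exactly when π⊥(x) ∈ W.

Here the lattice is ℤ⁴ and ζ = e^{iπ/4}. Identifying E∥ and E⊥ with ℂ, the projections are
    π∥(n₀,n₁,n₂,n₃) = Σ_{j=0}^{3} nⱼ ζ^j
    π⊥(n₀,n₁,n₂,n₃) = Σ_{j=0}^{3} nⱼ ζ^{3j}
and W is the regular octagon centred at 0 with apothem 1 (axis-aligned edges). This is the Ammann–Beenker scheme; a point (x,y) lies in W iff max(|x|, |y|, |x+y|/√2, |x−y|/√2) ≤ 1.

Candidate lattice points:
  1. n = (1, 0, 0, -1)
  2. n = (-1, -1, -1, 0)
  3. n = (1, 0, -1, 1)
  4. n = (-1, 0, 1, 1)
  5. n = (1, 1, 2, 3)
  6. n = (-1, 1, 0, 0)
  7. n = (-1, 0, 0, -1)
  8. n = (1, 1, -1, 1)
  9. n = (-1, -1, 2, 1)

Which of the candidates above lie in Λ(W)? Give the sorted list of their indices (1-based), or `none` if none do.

π⊥(n) = n₀ + n₁ζ³ + n₂ζ⁶ + n₃ζ⁹ where ζ = e^{iπ/4}.
candidate 1: n = (1, 0, 0, -1) → π⊥ ≈ (+0.29289, -0.70711); max(|x|,|y|,|x±y|/√2) = 0.70711 ≤ 1 ⇒ ∈ W
candidate 2: n = (-1, -1, -1, 0) → π⊥ ≈ (-0.29289, +0.29289); max(|x|,|y|,|x±y|/√2) = 0.41421 ≤ 1 ⇒ ∈ W
candidate 3: n = (1, 0, -1, 1) → π⊥ ≈ (+1.70711, +1.70711); max(|x|,|y|,|x±y|/√2) = 2.41421 > 1 ⇒ ∉ W
candidate 4: n = (-1, 0, 1, 1) → π⊥ ≈ (-0.29289, -0.29289); max(|x|,|y|,|x±y|/√2) = 0.41421 ≤ 1 ⇒ ∈ W
candidate 5: n = (1, 1, 2, 3) → π⊥ ≈ (+2.41421, +0.82843); max(|x|,|y|,|x±y|/√2) = 2.41421 > 1 ⇒ ∉ W
candidate 6: n = (-1, 1, 0, 0) → π⊥ ≈ (-1.70711, +0.70711); max(|x|,|y|,|x±y|/√2) = 1.70711 > 1 ⇒ ∉ W
candidate 7: n = (-1, 0, 0, -1) → π⊥ ≈ (-1.70711, -0.70711); max(|x|,|y|,|x±y|/√2) = 1.70711 > 1 ⇒ ∉ W
candidate 8: n = (1, 1, -1, 1) → π⊥ ≈ (+1.00000, +2.41421); max(|x|,|y|,|x±y|/√2) = 2.41421 > 1 ⇒ ∉ W
candidate 9: n = (-1, -1, 2, 1) → π⊥ ≈ (+0.41421, -2.00000); max(|x|,|y|,|x±y|/√2) = 2.00000 > 1 ⇒ ∉ W

1, 2, 4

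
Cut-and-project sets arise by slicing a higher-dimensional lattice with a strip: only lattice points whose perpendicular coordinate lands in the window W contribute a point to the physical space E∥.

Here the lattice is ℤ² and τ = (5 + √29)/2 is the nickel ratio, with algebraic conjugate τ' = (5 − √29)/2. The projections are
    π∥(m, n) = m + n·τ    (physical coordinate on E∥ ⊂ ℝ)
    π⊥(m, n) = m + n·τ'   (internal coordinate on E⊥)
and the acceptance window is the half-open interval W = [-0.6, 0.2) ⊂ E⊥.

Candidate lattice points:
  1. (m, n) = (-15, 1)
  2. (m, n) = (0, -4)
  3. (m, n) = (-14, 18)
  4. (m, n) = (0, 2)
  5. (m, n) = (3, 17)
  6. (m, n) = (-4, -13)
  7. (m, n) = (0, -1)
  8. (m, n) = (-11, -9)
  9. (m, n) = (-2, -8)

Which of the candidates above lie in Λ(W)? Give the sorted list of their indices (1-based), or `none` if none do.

Compute τ' = (5−√29)/2 = -0.19258, so π⊥(m,n) = m -0.19258·n.
candidate 1: (m,n)=(-15,1) → π∥ = -15+1·τ ≈ -9.80742, π⊥ = -15+1·τ' ≈ -15.19258 ∉ [-0.6, 0.2) ⇒ out
candidate 2: (m,n)=(0,-4) → π∥ = 0-4·τ ≈ -20.77033, π⊥ = 0-4·τ' ≈ 0.77033 ∉ [-0.6, 0.2) ⇒ out
candidate 3: (m,n)=(-14,18) → π∥ = -14+18·τ ≈ 79.46648, π⊥ = -14+18·τ' ≈ -17.46648 ∉ [-0.6, 0.2) ⇒ out
candidate 4: (m,n)=(0,2) → π∥ = 0+2·τ ≈ 10.38516, π⊥ = 0+2·τ' ≈ -0.38516 ∈ [-0.6, 0.2) ⇒ IN Λ
candidate 5: (m,n)=(3,17) → π∥ = 3+17·τ ≈ 91.27390, π⊥ = 3+17·τ' ≈ -0.27390 ∈ [-0.6, 0.2) ⇒ IN Λ
candidate 6: (m,n)=(-4,-13) → π∥ = -4-13·τ ≈ -71.50357, π⊥ = -4-13·τ' ≈ -1.49643 ∉ [-0.6, 0.2) ⇒ out
candidate 7: (m,n)=(0,-1) → π∥ = 0-1·τ ≈ -5.19258, π⊥ = 0-1·τ' ≈ 0.19258 ∈ [-0.6, 0.2) ⇒ IN Λ
candidate 8: (m,n)=(-11,-9) → π∥ = -11-9·τ ≈ -57.73324, π⊥ = -11-9·τ' ≈ -9.26676 ∉ [-0.6, 0.2) ⇒ out
candidate 9: (m,n)=(-2,-8) → π∥ = -2-8·τ ≈ -43.54066, π⊥ = -2-8·τ' ≈ -0.45934 ∈ [-0.6, 0.2) ⇒ IN Λ

4, 5, 7, 9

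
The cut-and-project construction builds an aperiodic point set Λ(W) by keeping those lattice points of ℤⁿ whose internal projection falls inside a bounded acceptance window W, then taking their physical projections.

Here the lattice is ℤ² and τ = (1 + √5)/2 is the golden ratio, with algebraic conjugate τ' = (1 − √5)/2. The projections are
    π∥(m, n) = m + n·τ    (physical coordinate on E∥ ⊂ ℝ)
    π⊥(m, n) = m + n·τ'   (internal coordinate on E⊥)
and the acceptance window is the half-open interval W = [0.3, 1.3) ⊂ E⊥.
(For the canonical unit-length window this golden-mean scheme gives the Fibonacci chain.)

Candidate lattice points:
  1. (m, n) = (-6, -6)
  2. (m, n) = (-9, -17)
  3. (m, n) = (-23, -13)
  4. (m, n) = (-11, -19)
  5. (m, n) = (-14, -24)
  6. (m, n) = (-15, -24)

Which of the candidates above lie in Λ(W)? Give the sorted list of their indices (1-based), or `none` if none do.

4, 5

Compute τ' = (1−√5)/2 = -0.6180, so π⊥(m,n) = m -0.6180·n.
[1] lift (-6,-6): star map gives -2.2918; window check 0.3 ≤ -2.2918 < 1.3 is false → out
[2] lift (-9,-17): star map gives 1.5066; window check 0.3 ≤ 1.5066 < 1.3 is false → out
[3] lift (-23,-13): star map gives -14.9656; window check 0.3 ≤ -14.9656 < 1.3 is false → out
[4] lift (-11,-19): star map gives 0.7426; window check 0.3 ≤ 0.7426 < 1.3 is true → IN Λ
[5] lift (-14,-24): star map gives 0.8328; window check 0.3 ≤ 0.8328 < 1.3 is true → IN Λ
[6] lift (-15,-24): star map gives -0.1672; window check 0.3 ≤ -0.1672 < 1.3 is false → out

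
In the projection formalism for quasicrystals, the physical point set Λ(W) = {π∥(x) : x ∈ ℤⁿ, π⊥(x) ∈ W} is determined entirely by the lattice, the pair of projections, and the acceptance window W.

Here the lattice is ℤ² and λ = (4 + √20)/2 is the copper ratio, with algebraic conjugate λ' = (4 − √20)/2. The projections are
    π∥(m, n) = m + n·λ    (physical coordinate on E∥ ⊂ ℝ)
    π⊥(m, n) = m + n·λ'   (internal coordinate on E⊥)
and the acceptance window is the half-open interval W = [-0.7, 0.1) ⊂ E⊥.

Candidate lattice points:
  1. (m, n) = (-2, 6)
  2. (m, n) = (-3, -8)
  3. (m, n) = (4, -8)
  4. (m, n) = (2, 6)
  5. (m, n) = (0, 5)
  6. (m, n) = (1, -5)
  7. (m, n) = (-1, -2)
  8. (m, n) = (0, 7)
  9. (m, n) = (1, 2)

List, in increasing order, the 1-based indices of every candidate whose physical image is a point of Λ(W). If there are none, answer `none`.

7

Numerically λ ≈ 4.2361 and λ' = −1/λ ≈ -0.2361.
candidate 1: (m,n)=(-2,6) → π∥ = -2+6·λ ≈ 23.4164, π⊥ = -2+6·λ' ≈ -3.4164 ∉ [-0.7, 0.1) ⇒ out
candidate 2: (m,n)=(-3,-8) → π∥ = -3-8·λ ≈ -36.8885, π⊥ = -3-8·λ' ≈ -1.1115 ∉ [-0.7, 0.1) ⇒ out
candidate 3: (m,n)=(4,-8) → π∥ = 4-8·λ ≈ -29.8885, π⊥ = 4-8·λ' ≈ 5.8885 ∉ [-0.7, 0.1) ⇒ out
candidate 4: (m,n)=(2,6) → π∥ = 2+6·λ ≈ 27.4164, π⊥ = 2+6·λ' ≈ 0.5836 ∉ [-0.7, 0.1) ⇒ out
candidate 5: (m,n)=(0,5) → π∥ = 0+5·λ ≈ 21.1803, π⊥ = 0+5·λ' ≈ -1.1803 ∉ [-0.7, 0.1) ⇒ out
candidate 6: (m,n)=(1,-5) → π∥ = 1-5·λ ≈ -20.1803, π⊥ = 1-5·λ' ≈ 2.1803 ∉ [-0.7, 0.1) ⇒ out
candidate 7: (m,n)=(-1,-2) → π∥ = -1-2·λ ≈ -9.4721, π⊥ = -1-2·λ' ≈ -0.5279 ∈ [-0.7, 0.1) ⇒ IN Λ
candidate 8: (m,n)=(0,7) → π∥ = 0+7·λ ≈ 29.6525, π⊥ = 0+7·λ' ≈ -1.6525 ∉ [-0.7, 0.1) ⇒ out
candidate 9: (m,n)=(1,2) → π∥ = 1+2·λ ≈ 9.4721, π⊥ = 1+2·λ' ≈ 0.5279 ∉ [-0.7, 0.1) ⇒ out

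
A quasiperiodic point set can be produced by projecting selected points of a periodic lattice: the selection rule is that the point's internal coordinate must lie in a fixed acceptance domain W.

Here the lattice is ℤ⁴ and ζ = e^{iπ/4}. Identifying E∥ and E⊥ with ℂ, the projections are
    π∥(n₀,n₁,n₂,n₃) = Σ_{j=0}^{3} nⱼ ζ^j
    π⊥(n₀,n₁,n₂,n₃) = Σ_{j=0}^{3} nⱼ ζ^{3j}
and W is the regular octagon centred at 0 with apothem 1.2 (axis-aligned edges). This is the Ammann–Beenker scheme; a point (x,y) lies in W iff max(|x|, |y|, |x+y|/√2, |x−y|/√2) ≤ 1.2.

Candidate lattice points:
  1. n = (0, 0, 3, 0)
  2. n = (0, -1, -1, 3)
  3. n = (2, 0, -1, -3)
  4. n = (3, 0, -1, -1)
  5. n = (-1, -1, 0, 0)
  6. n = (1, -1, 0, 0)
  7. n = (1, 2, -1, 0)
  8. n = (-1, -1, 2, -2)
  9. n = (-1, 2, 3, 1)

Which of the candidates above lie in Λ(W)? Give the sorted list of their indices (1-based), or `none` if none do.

With ζ = e^{iπ/4} the internal vectors are ζ^0,ζ^3,ζ^6,ζ^9.
#1 (0, 0, 3, 0): internal (0.00000, -3.00000); octagon support 3.00000 vs apothem 1.2 → ∉ W
#2 (0, -1, -1, 3): internal (2.82843, 2.41421); octagon support 3.70711 vs apothem 1.2 → ∉ W
#3 (2, 0, -1, -3): internal (-0.12132, -1.12132); octagon support 1.12132 vs apothem 1.2 → ∈ W
#4 (3, 0, -1, -1): internal (2.29289, 0.29289); octagon support 2.29289 vs apothem 1.2 → ∉ W
#5 (-1, -1, 0, 0): internal (-0.29289, -0.70711); octagon support 0.70711 vs apothem 1.2 → ∈ W
#6 (1, -1, 0, 0): internal (1.70711, -0.70711); octagon support 1.70711 vs apothem 1.2 → ∉ W
#7 (1, 2, -1, 0): internal (-0.41421, 2.41421); octagon support 2.41421 vs apothem 1.2 → ∉ W
#8 (-1, -1, 2, -2): internal (-1.70711, -4.12132); octagon support 4.12132 vs apothem 1.2 → ∉ W
#9 (-1, 2, 3, 1): internal (-1.70711, -0.87868); octagon support 1.82843 vs apothem 1.2 → ∉ W

3, 5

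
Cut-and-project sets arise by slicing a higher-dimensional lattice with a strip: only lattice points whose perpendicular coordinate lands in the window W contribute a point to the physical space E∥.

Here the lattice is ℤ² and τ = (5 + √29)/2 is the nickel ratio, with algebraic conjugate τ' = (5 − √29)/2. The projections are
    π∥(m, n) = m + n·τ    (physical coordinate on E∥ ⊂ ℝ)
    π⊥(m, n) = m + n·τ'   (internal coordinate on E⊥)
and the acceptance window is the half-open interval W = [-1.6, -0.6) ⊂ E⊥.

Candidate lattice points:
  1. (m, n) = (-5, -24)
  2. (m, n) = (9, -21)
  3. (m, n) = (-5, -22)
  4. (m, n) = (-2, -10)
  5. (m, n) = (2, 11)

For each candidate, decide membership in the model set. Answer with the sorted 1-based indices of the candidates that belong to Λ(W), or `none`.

Compute τ' = (5−√29)/2 = -0.192582, so π⊥(m,n) = m -0.192582·n.
#1 (-5,-24): internal coord -5 + (-24)·τ' = -0.378022; -0.378022 ∉ [-1.6, -0.6) → out
#2 (9,-21): internal coord 9 + (-21)·τ' = +13.044230; +13.044230 ∉ [-1.6, -0.6) → out
#3 (-5,-22): internal coord -5 + (-22)·τ' = -0.763187; -0.763187 ∈ [-1.6, -0.6) → IN Λ
#4 (-2,-10): internal coord -2 + (-10)·τ' = -0.074176; -0.074176 ∉ [-1.6, -0.6) → out
#5 (2,11): internal coord 2 + (11)·τ' = -0.118406; -0.118406 ∉ [-1.6, -0.6) → out

3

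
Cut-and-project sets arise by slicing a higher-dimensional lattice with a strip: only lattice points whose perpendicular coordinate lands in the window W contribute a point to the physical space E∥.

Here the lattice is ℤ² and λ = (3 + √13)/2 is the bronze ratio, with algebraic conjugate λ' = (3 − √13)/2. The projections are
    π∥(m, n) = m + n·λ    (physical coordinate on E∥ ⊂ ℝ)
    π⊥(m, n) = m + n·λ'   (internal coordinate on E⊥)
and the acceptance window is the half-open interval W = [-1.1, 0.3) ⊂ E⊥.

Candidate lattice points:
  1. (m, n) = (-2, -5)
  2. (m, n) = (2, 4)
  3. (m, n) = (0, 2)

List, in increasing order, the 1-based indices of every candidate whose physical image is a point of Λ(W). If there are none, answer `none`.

1, 3

λ' = (3−√13)/2 ≈ -0.30278.
[1] lift (-2,-5): star map gives -0.48612; window check -1.1 ≤ -0.48612 < 0.3 is true → IN Λ
[2] lift (2,4): star map gives 0.78890; window check -1.1 ≤ 0.78890 < 0.3 is false → out
[3] lift (0,2): star map gives -0.60555; window check -1.1 ≤ -0.60555 < 0.3 is true → IN Λ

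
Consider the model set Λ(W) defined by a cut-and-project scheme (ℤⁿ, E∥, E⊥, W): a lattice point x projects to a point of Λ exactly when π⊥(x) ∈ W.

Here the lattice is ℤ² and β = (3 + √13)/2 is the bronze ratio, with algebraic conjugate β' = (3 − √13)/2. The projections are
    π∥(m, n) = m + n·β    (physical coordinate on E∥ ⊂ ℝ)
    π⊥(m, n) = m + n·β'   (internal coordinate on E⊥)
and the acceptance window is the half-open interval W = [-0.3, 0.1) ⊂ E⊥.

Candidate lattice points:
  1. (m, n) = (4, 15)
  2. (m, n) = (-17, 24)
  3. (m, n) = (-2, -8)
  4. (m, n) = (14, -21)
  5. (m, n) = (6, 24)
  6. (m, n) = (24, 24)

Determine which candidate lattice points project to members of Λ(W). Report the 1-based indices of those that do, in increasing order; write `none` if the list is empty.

β' = (3−√13)/2 ≈ -0.30278.
#1 (4,15): internal coord 4 + (15)·β' = -0.54163; -0.54163 ∉ [-0.3, 0.1) → out
#2 (-17,24): internal coord -17 + (24)·β' = -24.26662; -24.26662 ∉ [-0.3, 0.1) → out
#3 (-2,-8): internal coord -2 + (-8)·β' = +0.42221; +0.42221 ∉ [-0.3, 0.1) → out
#4 (14,-21): internal coord 14 + (-21)·β' = +20.35829; +20.35829 ∉ [-0.3, 0.1) → out
#5 (6,24): internal coord 6 + (24)·β' = -1.26662; -1.26662 ∉ [-0.3, 0.1) → out
#6 (24,24): internal coord 24 + (24)·β' = +16.73338; +16.73338 ∉ [-0.3, 0.1) → out

none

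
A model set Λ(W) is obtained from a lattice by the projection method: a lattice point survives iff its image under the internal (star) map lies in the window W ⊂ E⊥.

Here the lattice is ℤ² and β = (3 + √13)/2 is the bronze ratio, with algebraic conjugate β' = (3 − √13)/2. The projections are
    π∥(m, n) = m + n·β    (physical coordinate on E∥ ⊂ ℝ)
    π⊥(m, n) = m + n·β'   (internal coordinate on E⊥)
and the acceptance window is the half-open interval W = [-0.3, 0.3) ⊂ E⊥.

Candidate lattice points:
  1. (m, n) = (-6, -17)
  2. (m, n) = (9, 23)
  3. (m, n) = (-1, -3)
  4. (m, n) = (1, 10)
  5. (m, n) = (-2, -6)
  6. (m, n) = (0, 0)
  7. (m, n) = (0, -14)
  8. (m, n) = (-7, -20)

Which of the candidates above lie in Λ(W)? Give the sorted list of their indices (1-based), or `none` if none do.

3, 5, 6

Compute β' = (3−√13)/2 = -0.30278, so π⊥(m,n) = m -0.30278·n.
[1] lift (-6,-17): star map gives -0.85281; window check -0.3 ≤ -0.85281 < 0.3 is false → out
[2] lift (9,23): star map gives 2.03616; window check -0.3 ≤ 2.03616 < 0.3 is false → out
[3] lift (-1,-3): star map gives -0.09167; window check -0.3 ≤ -0.09167 < 0.3 is true → IN Λ
[4] lift (1,10): star map gives -2.02776; window check -0.3 ≤ -2.02776 < 0.3 is false → out
[5] lift (-2,-6): star map gives -0.18335; window check -0.3 ≤ -0.18335 < 0.3 is true → IN Λ
[6] lift (0,0): star map gives 0.00000; window check -0.3 ≤ 0.00000 < 0.3 is true → IN Λ
[7] lift (0,-14): star map gives 4.23886; window check -0.3 ≤ 4.23886 < 0.3 is false → out
[8] lift (-7,-20): star map gives -0.94449; window check -0.3 ≤ -0.94449 < 0.3 is false → out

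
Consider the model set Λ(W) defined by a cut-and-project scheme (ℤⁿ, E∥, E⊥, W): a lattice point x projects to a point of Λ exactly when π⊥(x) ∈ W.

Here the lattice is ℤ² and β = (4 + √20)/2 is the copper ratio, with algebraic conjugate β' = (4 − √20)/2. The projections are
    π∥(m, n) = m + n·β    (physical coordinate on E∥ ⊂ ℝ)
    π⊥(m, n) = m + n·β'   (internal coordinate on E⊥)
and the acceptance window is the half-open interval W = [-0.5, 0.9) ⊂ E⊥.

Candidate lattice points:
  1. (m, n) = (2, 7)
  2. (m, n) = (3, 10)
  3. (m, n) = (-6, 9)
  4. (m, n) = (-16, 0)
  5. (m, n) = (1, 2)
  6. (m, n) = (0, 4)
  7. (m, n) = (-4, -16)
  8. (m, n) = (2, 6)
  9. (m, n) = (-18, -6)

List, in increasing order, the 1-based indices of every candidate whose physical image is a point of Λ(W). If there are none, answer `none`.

1, 2, 5, 7, 8

β' = (4−√20)/2 ≈ -0.23607.
candidate 1: (m,n)=(2,7) → π∥ = 2+7·β ≈ 31.65248, π⊥ = 2+7·β' ≈ 0.34752 ∈ [-0.5, 0.9) ⇒ IN Λ
candidate 2: (m,n)=(3,10) → π∥ = 3+10·β ≈ 45.36068, π⊥ = 3+10·β' ≈ 0.63932 ∈ [-0.5, 0.9) ⇒ IN Λ
candidate 3: (m,n)=(-6,9) → π∥ = -6+9·β ≈ 32.12461, π⊥ = -6+9·β' ≈ -8.12461 ∉ [-0.5, 0.9) ⇒ out
candidate 4: (m,n)=(-16,0) → π∥ = -16+0·β ≈ -16.00000, π⊥ = -16+0·β' ≈ -16.00000 ∉ [-0.5, 0.9) ⇒ out
candidate 5: (m,n)=(1,2) → π∥ = 1+2·β ≈ 9.47214, π⊥ = 1+2·β' ≈ 0.52786 ∈ [-0.5, 0.9) ⇒ IN Λ
candidate 6: (m,n)=(0,4) → π∥ = 0+4·β ≈ 16.94427, π⊥ = 0+4·β' ≈ -0.94427 ∉ [-0.5, 0.9) ⇒ out
candidate 7: (m,n)=(-4,-16) → π∥ = -4-16·β ≈ -71.77709, π⊥ = -4-16·β' ≈ -0.22291 ∈ [-0.5, 0.9) ⇒ IN Λ
candidate 8: (m,n)=(2,6) → π∥ = 2+6·β ≈ 27.41641, π⊥ = 2+6·β' ≈ 0.58359 ∈ [-0.5, 0.9) ⇒ IN Λ
candidate 9: (m,n)=(-18,-6) → π∥ = -18-6·β ≈ -43.41641, π⊥ = -18-6·β' ≈ -16.58359 ∉ [-0.5, 0.9) ⇒ out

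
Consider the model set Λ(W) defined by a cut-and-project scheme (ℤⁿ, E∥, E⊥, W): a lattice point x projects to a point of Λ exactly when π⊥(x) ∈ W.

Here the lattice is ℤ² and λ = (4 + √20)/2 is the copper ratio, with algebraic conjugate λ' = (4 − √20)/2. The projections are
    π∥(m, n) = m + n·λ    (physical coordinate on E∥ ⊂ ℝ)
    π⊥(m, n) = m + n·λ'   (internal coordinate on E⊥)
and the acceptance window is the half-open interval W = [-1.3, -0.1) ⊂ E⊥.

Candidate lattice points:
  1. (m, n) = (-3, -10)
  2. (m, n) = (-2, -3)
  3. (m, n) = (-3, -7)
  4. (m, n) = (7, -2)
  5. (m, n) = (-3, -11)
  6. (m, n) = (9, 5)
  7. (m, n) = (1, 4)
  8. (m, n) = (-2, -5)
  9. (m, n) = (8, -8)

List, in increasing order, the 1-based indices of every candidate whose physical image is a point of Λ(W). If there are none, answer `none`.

1, 2, 5, 8

λ' = (4−√20)/2 ≈ -0.2361.
[1] lift (-3,-10): star map gives -0.6393; window check -1.3 ≤ -0.6393 < -0.1 is true → IN Λ
[2] lift (-2,-3): star map gives -1.2918; window check -1.3 ≤ -1.2918 < -0.1 is true → IN Λ
[3] lift (-3,-7): star map gives -1.3475; window check -1.3 ≤ -1.3475 < -0.1 is false → out
[4] lift (7,-2): star map gives 7.4721; window check -1.3 ≤ 7.4721 < -0.1 is false → out
[5] lift (-3,-11): star map gives -0.4033; window check -1.3 ≤ -0.4033 < -0.1 is true → IN Λ
[6] lift (9,5): star map gives 7.8197; window check -1.3 ≤ 7.8197 < -0.1 is false → out
[7] lift (1,4): star map gives 0.0557; window check -1.3 ≤ 0.0557 < -0.1 is false → out
[8] lift (-2,-5): star map gives -0.8197; window check -1.3 ≤ -0.8197 < -0.1 is true → IN Λ
[9] lift (8,-8): star map gives 9.8885; window check -1.3 ≤ 9.8885 < -0.1 is false → out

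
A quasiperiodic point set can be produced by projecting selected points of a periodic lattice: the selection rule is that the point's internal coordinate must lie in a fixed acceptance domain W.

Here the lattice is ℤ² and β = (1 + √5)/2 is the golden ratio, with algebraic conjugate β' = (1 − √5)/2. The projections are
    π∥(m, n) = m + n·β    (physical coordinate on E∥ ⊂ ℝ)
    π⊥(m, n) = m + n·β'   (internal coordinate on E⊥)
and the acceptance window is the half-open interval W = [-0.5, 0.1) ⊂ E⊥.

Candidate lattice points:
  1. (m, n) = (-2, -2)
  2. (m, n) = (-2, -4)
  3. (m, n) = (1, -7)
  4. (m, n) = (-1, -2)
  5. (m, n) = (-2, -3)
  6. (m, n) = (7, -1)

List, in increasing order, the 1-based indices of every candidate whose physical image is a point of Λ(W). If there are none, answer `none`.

Numerically β ≈ 1.618034 and β' = −1/β ≈ -0.618034.
candidate 1: (m,n)=(-2,-2) → π∥ = -2-2·β ≈ -5.236068, π⊥ = -2-2·β' ≈ -0.763932 ∉ [-0.5, 0.1) ⇒ out
candidate 2: (m,n)=(-2,-4) → π∥ = -2-4·β ≈ -8.472136, π⊥ = -2-4·β' ≈ 0.472136 ∉ [-0.5, 0.1) ⇒ out
candidate 3: (m,n)=(1,-7) → π∥ = 1-7·β ≈ -10.326238, π⊥ = 1-7·β' ≈ 5.326238 ∉ [-0.5, 0.1) ⇒ out
candidate 4: (m,n)=(-1,-2) → π∥ = -1-2·β ≈ -4.236068, π⊥ = -1-2·β' ≈ 0.236068 ∉ [-0.5, 0.1) ⇒ out
candidate 5: (m,n)=(-2,-3) → π∥ = -2-3·β ≈ -6.854102, π⊥ = -2-3·β' ≈ -0.145898 ∈ [-0.5, 0.1) ⇒ IN Λ
candidate 6: (m,n)=(7,-1) → π∥ = 7-1·β ≈ 5.381966, π⊥ = 7-1·β' ≈ 7.618034 ∉ [-0.5, 0.1) ⇒ out

5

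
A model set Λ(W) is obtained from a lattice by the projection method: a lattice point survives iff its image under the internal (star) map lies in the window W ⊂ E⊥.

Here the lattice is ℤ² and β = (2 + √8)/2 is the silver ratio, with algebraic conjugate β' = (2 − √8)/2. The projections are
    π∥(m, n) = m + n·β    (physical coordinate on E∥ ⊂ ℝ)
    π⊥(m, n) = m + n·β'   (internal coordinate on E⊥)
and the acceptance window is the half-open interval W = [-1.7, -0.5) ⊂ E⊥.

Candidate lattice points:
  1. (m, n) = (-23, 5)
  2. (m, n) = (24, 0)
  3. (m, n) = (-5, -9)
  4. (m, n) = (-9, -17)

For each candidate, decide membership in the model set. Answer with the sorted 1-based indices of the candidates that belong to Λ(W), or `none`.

3

β' = (2−√8)/2 ≈ -0.414214.
candidate 1: (m,n)=(-23,5) → π∥ = -23+5·β ≈ -10.928932, π⊥ = -23+5·β' ≈ -25.071068 ∉ [-1.7, -0.5) ⇒ out
candidate 2: (m,n)=(24,0) → π∥ = 24+0·β ≈ 24.000000, π⊥ = 24+0·β' ≈ 24.000000 ∉ [-1.7, -0.5) ⇒ out
candidate 3: (m,n)=(-5,-9) → π∥ = -5-9·β ≈ -26.727922, π⊥ = -5-9·β' ≈ -1.272078 ∈ [-1.7, -0.5) ⇒ IN Λ
candidate 4: (m,n)=(-9,-17) → π∥ = -9-17·β ≈ -50.041631, π⊥ = -9-17·β' ≈ -1.958369 ∉ [-1.7, -0.5) ⇒ out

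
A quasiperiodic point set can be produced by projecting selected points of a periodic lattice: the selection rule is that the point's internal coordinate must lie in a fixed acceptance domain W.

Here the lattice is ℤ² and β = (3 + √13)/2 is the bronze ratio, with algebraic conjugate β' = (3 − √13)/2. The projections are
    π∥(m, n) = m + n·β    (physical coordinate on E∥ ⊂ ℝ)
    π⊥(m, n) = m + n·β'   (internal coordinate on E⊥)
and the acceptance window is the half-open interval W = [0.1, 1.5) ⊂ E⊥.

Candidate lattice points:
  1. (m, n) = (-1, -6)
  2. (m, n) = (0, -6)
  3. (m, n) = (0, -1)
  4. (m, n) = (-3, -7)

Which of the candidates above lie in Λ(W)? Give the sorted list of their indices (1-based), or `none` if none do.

1, 3

Compute β' = (3−√13)/2 = -0.3028, so π⊥(m,n) = m -0.3028·n.
candidate 1: (m,n)=(-1,-6) → π∥ = -1-6·β ≈ -20.8167, π⊥ = -1-6·β' ≈ 0.8167 ∈ [0.1, 1.5) ⇒ IN Λ
candidate 2: (m,n)=(0,-6) → π∥ = 0-6·β ≈ -19.8167, π⊥ = 0-6·β' ≈ 1.8167 ∉ [0.1, 1.5) ⇒ out
candidate 3: (m,n)=(0,-1) → π∥ = 0-1·β ≈ -3.3028, π⊥ = 0-1·β' ≈ 0.3028 ∈ [0.1, 1.5) ⇒ IN Λ
candidate 4: (m,n)=(-3,-7) → π∥ = -3-7·β ≈ -26.1194, π⊥ = -3-7·β' ≈ -0.8806 ∉ [0.1, 1.5) ⇒ out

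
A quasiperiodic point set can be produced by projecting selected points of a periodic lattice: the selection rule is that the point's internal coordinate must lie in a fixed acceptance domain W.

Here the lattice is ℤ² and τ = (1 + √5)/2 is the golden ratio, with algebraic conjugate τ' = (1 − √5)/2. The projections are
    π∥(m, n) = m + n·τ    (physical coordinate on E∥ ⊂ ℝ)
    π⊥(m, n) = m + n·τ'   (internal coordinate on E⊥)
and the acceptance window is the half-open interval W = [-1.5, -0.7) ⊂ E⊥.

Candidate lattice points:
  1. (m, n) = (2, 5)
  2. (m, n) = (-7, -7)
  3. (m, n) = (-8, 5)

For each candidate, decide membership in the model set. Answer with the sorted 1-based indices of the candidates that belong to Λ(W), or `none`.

1

τ' = (1−√5)/2 ≈ -0.61803.
#1 (2,5): internal coord 2 + (5)·τ' = -1.09017; -1.09017 ∈ [-1.5, -0.7) → IN Λ
#2 (-7,-7): internal coord -7 + (-7)·τ' = -2.67376; -2.67376 ∉ [-1.5, -0.7) → out
#3 (-8,5): internal coord -8 + (5)·τ' = -11.09017; -11.09017 ∉ [-1.5, -0.7) → out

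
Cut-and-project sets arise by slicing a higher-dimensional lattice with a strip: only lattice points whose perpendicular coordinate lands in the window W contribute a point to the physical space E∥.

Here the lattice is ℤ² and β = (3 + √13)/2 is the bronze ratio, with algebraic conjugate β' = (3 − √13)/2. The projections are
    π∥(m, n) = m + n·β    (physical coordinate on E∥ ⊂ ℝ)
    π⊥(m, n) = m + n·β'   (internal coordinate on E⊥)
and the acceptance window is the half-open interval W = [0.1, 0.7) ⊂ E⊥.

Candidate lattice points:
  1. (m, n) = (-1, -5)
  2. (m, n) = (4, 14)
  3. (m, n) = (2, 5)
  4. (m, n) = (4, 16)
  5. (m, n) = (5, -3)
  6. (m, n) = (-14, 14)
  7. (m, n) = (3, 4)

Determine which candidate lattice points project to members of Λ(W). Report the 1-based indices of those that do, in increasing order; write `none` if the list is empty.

Numerically β ≈ 3.30278 and β' = −1/β ≈ -0.30278.
[1] lift (-1,-5): star map gives 0.51388; window check 0.1 ≤ 0.51388 < 0.7 is true → IN Λ
[2] lift (4,14): star map gives -0.23886; window check 0.1 ≤ -0.23886 < 0.7 is false → out
[3] lift (2,5): star map gives 0.48612; window check 0.1 ≤ 0.48612 < 0.7 is true → IN Λ
[4] lift (4,16): star map gives -0.84441; window check 0.1 ≤ -0.84441 < 0.7 is false → out
[5] lift (5,-3): star map gives 5.90833; window check 0.1 ≤ 5.90833 < 0.7 is false → out
[6] lift (-14,14): star map gives -18.23886; window check 0.1 ≤ -18.23886 < 0.7 is false → out
[7] lift (3,4): star map gives 1.78890; window check 0.1 ≤ 1.78890 < 0.7 is false → out

1, 3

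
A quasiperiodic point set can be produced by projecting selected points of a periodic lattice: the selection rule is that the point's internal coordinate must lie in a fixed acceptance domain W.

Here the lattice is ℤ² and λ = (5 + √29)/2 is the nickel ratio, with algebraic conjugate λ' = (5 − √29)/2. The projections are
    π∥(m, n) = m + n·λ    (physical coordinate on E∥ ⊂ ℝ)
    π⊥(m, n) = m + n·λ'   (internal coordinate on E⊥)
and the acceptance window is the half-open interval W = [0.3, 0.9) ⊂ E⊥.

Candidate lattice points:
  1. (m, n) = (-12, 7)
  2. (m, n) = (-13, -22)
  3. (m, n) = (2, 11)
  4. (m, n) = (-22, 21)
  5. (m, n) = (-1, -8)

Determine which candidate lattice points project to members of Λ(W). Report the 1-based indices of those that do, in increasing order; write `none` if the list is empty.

Compute λ' = (5−√29)/2 = -0.192582, so π⊥(m,n) = m -0.192582·n.
#1 (-12,7): internal coord -12 + (7)·λ' = -13.348077; -13.348077 ∉ [0.3, 0.9) → out
#2 (-13,-22): internal coord -13 + (-22)·λ' = -8.763187; -8.763187 ∉ [0.3, 0.9) → out
#3 (2,11): internal coord 2 + (11)·λ' = -0.118406; -0.118406 ∉ [0.3, 0.9) → out
#4 (-22,21): internal coord -22 + (21)·λ' = -26.044230; -26.044230 ∉ [0.3, 0.9) → out
#5 (-1,-8): internal coord -1 + (-8)·λ' = +0.540659; +0.540659 ∈ [0.3, 0.9) → IN Λ

5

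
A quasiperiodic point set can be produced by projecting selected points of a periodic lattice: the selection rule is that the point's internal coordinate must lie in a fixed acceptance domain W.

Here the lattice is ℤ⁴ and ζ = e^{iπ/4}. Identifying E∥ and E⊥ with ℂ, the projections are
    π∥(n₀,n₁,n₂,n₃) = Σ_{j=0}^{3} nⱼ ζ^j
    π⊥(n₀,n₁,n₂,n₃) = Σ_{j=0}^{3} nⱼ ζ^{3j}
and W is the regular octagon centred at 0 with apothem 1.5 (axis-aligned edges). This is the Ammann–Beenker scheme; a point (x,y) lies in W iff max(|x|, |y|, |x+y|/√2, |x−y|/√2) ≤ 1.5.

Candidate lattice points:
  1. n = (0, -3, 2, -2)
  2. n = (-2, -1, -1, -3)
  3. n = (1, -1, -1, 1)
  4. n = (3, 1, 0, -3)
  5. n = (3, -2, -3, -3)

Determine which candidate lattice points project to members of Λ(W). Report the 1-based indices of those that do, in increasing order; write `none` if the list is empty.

4

With ζ = e^{iπ/4} the internal vectors are ζ^0,ζ^3,ζ^6,ζ^9.
#1 (0, -3, 2, -2): internal (0.7071, -5.5355); octagon support 5.5355 vs apothem 1.5 → ∉ W
#2 (-2, -1, -1, -3): internal (-3.4142, -1.8284); octagon support 3.7071 vs apothem 1.5 → ∉ W
#3 (1, -1, -1, 1): internal (2.4142, 1.0000); octagon support 2.4142 vs apothem 1.5 → ∉ W
#4 (3, 1, 0, -3): internal (0.1716, -1.4142); octagon support 1.4142 vs apothem 1.5 → ∈ W
#5 (3, -2, -3, -3): internal (2.2929, -0.5355); octagon support 2.2929 vs apothem 1.5 → ∉ W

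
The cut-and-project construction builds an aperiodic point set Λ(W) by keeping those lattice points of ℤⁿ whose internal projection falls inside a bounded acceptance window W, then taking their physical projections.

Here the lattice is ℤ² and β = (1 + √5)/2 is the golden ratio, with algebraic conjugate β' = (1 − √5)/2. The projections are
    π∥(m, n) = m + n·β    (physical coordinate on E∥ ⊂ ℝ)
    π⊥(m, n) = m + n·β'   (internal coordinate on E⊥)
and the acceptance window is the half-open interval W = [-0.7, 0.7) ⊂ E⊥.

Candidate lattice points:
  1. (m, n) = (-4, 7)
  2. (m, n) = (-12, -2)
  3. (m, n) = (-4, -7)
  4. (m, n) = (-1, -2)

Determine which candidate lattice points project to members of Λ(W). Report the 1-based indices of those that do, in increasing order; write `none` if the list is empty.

3, 4

Compute β' = (1−√5)/2 = -0.6180, so π⊥(m,n) = m -0.6180·n.
#1 (-4,7): internal coord -4 + (7)·β' = -8.3262; -8.3262 ∉ [-0.7, 0.7) → out
#2 (-12,-2): internal coord -12 + (-2)·β' = -10.7639; -10.7639 ∉ [-0.7, 0.7) → out
#3 (-4,-7): internal coord -4 + (-7)·β' = +0.3262; +0.3262 ∈ [-0.7, 0.7) → IN Λ
#4 (-1,-2): internal coord -1 + (-2)·β' = +0.2361; +0.2361 ∈ [-0.7, 0.7) → IN Λ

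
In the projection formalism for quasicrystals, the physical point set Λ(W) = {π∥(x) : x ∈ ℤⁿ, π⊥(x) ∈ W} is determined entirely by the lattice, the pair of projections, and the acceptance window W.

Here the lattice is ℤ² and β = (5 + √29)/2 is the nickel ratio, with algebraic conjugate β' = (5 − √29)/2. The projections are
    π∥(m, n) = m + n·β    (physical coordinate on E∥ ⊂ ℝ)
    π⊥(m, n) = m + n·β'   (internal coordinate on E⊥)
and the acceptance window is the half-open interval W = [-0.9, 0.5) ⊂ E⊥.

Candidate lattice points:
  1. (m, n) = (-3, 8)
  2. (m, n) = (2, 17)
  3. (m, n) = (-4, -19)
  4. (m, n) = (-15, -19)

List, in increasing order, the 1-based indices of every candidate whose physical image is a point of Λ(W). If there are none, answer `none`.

3

β' = (5−√29)/2 ≈ -0.19258.
#1 (-3,8): internal coord -3 + (8)·β' = -4.54066; -4.54066 ∉ [-0.9, 0.5) → out
#2 (2,17): internal coord 2 + (17)·β' = -1.27390; -1.27390 ∉ [-0.9, 0.5) → out
#3 (-4,-19): internal coord -4 + (-19)·β' = -0.34093; -0.34093 ∈ [-0.9, 0.5) → IN Λ
#4 (-15,-19): internal coord -15 + (-19)·β' = -11.34093; -11.34093 ∉ [-0.9, 0.5) → out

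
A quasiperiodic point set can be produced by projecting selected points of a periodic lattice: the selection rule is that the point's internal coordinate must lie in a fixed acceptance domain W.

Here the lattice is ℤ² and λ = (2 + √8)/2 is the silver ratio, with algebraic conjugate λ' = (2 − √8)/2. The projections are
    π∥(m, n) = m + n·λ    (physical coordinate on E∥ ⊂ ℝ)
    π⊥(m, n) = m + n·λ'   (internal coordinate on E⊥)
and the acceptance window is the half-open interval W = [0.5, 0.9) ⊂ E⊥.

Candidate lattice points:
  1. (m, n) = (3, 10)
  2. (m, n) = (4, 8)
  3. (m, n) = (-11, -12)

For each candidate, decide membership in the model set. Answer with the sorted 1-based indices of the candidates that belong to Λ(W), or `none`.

Compute λ' = (2−√8)/2 = -0.41421, so π⊥(m,n) = m -0.41421·n.
[1] lift (3,10): star map gives -1.14214; window check 0.5 ≤ -1.14214 < 0.9 is false → out
[2] lift (4,8): star map gives 0.68629; window check 0.5 ≤ 0.68629 < 0.9 is true → IN Λ
[3] lift (-11,-12): star map gives -6.02944; window check 0.5 ≤ -6.02944 < 0.9 is false → out

2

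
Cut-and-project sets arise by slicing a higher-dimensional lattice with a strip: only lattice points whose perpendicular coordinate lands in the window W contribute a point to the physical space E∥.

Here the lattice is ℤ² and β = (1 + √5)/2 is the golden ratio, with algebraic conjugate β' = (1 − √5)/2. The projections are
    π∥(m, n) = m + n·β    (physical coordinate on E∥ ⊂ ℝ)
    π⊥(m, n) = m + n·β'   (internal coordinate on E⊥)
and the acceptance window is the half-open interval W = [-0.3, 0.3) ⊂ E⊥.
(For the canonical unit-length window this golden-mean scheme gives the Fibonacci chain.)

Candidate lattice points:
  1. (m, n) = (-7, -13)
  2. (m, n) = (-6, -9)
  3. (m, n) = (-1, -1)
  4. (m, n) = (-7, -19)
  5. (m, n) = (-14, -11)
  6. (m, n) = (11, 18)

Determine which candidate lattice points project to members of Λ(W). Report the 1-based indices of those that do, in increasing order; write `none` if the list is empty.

β' = (1−√5)/2 ≈ -0.6180.
[1] lift (-7,-13): star map gives 1.0344; window check -0.3 ≤ 1.0344 < 0.3 is false → out
[2] lift (-6,-9): star map gives -0.4377; window check -0.3 ≤ -0.4377 < 0.3 is false → out
[3] lift (-1,-1): star map gives -0.3820; window check -0.3 ≤ -0.3820 < 0.3 is false → out
[4] lift (-7,-19): star map gives 4.7426; window check -0.3 ≤ 4.7426 < 0.3 is false → out
[5] lift (-14,-11): star map gives -7.2016; window check -0.3 ≤ -7.2016 < 0.3 is false → out
[6] lift (11,18): star map gives -0.1246; window check -0.3 ≤ -0.1246 < 0.3 is true → IN Λ

6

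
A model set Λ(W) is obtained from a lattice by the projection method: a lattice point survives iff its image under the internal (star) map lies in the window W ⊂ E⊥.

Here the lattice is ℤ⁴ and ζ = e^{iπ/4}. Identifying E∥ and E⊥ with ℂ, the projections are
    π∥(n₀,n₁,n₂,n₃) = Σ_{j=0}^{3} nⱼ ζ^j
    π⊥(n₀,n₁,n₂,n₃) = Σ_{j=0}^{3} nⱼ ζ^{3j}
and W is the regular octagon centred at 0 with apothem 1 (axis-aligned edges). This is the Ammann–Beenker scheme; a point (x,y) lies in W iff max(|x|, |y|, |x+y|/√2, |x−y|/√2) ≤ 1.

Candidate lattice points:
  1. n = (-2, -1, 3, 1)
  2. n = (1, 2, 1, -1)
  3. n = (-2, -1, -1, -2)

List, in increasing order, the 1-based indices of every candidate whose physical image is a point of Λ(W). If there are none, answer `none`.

none

With ζ = e^{iπ/4} the internal vectors are ζ^0,ζ^3,ζ^6,ζ^9.
#1 (-2, -1, 3, 1): internal (-0.585786, -3.000000); octagon support 3.000000 vs apothem 1 → ∉ W
#2 (1, 2, 1, -1): internal (-1.121320, -0.292893); octagon support 1.121320 vs apothem 1 → ∉ W
#3 (-2, -1, -1, -2): internal (-2.707107, -1.121320); octagon support 2.707107 vs apothem 1 → ∉ W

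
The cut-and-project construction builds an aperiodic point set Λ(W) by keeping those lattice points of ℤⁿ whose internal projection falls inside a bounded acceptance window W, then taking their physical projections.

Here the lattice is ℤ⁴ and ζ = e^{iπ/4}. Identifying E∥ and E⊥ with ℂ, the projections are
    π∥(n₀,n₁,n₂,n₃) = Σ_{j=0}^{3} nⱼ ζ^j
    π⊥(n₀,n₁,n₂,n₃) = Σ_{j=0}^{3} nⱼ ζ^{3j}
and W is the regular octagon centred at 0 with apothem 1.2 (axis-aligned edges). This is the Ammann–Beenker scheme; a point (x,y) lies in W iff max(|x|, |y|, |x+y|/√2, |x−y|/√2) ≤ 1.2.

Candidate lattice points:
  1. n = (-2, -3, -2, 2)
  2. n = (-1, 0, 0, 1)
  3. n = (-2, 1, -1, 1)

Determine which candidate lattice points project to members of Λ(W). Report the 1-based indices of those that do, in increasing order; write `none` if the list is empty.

2

Internal map: ζ^{3j} for j=0..3 gives (1,0), (−√2/2,√2/2), (0,−1), (√2/2,√2/2).
#1 (-2, -3, -2, 2): internal (1.53553, 1.29289); octagon support 2.00000 vs apothem 1.2 → ∉ W
#2 (-1, 0, 0, 1): internal (-0.29289, 0.70711); octagon support 0.70711 vs apothem 1.2 → ∈ W
#3 (-2, 1, -1, 1): internal (-2.00000, 2.41421); octagon support 3.12132 vs apothem 1.2 → ∉ W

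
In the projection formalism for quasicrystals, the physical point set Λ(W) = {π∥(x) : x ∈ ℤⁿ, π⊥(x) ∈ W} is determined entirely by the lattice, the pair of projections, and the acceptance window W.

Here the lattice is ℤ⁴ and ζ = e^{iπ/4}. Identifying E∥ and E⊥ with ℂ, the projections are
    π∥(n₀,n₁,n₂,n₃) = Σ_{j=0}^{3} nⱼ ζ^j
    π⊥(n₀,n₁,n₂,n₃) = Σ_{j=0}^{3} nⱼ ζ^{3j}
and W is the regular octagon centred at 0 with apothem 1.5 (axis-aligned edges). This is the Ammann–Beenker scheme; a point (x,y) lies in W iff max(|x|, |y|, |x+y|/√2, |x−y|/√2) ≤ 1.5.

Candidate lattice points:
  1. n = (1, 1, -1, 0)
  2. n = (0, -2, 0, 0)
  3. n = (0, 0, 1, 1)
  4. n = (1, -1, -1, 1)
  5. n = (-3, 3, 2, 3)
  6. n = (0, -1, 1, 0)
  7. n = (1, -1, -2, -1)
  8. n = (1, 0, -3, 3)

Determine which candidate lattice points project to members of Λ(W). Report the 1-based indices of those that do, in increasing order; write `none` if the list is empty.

3, 7

π⊥(n) = n₀ + n₁ζ³ + n₂ζ⁶ + n₃ζ⁹ where ζ = e^{iπ/4}.
#1 (1, 1, -1, 0): internal (0.292893, 1.707107); octagon support 1.707107 vs apothem 1.5 → ∉ W
#2 (0, -2, 0, 0): internal (1.414214, -1.414214); octagon support 2.000000 vs apothem 1.5 → ∉ W
#3 (0, 0, 1, 1): internal (0.707107, -0.292893); octagon support 0.707107 vs apothem 1.5 → ∈ W
#4 (1, -1, -1, 1): internal (2.414214, 1.000000); octagon support 2.414214 vs apothem 1.5 → ∉ W
#5 (-3, 3, 2, 3): internal (-3.000000, 2.242641); octagon support 3.707107 vs apothem 1.5 → ∉ W
#6 (0, -1, 1, 0): internal (0.707107, -1.707107); octagon support 1.707107 vs apothem 1.5 → ∉ W
#7 (1, -1, -2, -1): internal (1.000000, 0.585786); octagon support 1.121320 vs apothem 1.5 → ∈ W
#8 (1, 0, -3, 3): internal (3.121320, 5.121320); octagon support 5.828427 vs apothem 1.5 → ∉ W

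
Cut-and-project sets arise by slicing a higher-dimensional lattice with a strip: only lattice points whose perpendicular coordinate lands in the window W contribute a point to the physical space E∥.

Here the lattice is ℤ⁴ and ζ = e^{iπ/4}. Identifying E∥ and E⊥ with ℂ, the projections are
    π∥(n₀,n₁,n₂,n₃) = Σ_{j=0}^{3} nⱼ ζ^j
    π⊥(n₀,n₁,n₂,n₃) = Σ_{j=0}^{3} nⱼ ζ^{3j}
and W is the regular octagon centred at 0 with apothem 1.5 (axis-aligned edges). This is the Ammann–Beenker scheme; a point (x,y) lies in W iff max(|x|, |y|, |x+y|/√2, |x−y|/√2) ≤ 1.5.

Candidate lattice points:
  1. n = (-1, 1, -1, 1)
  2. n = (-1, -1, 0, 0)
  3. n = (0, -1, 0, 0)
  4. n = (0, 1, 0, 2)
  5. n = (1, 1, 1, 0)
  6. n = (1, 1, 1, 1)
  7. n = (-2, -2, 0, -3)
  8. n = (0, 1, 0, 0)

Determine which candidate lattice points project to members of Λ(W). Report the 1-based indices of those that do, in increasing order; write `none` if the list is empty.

2, 3, 5, 6, 8

With ζ = e^{iπ/4} the internal vectors are ζ^0,ζ^3,ζ^6,ζ^9.
#1 (-1, 1, -1, 1): internal (-1.00000, 2.41421); octagon support 2.41421 vs apothem 1.5 → ∉ W
#2 (-1, -1, 0, 0): internal (-0.29289, -0.70711); octagon support 0.70711 vs apothem 1.5 → ∈ W
#3 (0, -1, 0, 0): internal (0.70711, -0.70711); octagon support 1.00000 vs apothem 1.5 → ∈ W
#4 (0, 1, 0, 2): internal (0.70711, 2.12132); octagon support 2.12132 vs apothem 1.5 → ∉ W
#5 (1, 1, 1, 0): internal (0.29289, -0.29289); octagon support 0.41421 vs apothem 1.5 → ∈ W
#6 (1, 1, 1, 1): internal (1.00000, 0.41421); octagon support 1.00000 vs apothem 1.5 → ∈ W
#7 (-2, -2, 0, -3): internal (-2.70711, -3.53553); octagon support 4.41421 vs apothem 1.5 → ∉ W
#8 (0, 1, 0, 0): internal (-0.70711, 0.70711); octagon support 1.00000 vs apothem 1.5 → ∈ W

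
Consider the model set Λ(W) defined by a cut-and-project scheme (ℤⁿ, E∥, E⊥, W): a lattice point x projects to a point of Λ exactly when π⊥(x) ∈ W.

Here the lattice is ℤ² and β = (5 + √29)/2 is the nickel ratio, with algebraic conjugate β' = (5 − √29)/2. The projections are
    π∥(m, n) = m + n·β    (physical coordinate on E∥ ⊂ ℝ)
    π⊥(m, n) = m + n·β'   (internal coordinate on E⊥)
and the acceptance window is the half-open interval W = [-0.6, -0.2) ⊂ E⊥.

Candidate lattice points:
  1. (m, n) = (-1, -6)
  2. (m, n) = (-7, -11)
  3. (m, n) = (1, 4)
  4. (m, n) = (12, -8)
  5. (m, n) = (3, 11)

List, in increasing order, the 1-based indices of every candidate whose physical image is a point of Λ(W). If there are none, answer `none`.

none

Numerically β ≈ 5.1926 and β' = −1/β ≈ -0.1926.
#1 (-1,-6): internal coord -1 + (-6)·β' = +0.1555; +0.1555 ∉ [-0.6, -0.2) → out
#2 (-7,-11): internal coord -7 + (-11)·β' = -4.8816; -4.8816 ∉ [-0.6, -0.2) → out
#3 (1,4): internal coord 1 + (4)·β' = +0.2297; +0.2297 ∉ [-0.6, -0.2) → out
#4 (12,-8): internal coord 12 + (-8)·β' = +13.5407; +13.5407 ∉ [-0.6, -0.2) → out
#5 (3,11): internal coord 3 + (11)·β' = +0.8816; +0.8816 ∉ [-0.6, -0.2) → out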